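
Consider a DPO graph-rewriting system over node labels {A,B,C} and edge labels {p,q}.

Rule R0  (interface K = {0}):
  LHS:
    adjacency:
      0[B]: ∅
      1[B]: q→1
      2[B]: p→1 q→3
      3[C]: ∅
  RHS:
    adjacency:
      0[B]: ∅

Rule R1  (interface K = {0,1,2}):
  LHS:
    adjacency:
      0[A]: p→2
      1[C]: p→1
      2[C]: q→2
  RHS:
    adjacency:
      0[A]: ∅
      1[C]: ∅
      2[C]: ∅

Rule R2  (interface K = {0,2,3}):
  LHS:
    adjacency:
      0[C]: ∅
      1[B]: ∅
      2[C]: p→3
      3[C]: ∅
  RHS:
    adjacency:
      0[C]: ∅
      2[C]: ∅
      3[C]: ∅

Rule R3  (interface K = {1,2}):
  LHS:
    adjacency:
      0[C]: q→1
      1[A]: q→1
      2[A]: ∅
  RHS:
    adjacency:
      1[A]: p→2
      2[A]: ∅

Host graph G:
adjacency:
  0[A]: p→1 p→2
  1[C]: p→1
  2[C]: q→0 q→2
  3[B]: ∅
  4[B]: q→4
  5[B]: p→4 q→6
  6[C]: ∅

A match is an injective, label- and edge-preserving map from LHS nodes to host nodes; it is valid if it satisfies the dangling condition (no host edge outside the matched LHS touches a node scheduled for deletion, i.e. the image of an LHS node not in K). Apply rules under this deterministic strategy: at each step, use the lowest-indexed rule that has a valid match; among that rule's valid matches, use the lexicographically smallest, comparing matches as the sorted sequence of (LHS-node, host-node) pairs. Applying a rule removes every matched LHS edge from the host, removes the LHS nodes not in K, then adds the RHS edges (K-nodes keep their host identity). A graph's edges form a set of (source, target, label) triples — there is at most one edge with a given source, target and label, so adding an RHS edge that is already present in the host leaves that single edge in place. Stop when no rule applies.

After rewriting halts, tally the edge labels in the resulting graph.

start.  V:7 E:8  edges: 0-p->1 0-p->2 1-p->1 2-q->0 2-q->2 4-q->4 5-p->4 5-q->6
1. fire R0 via {0↦3, 1↦4, 2↦5, 3↦6}  →  V:4 E:5  edges: 0-p->1 0-p->2 1-p->1 2-q->0 2-q->2
2. fire R1 via {0↦0, 1↦1, 2↦2}  →  V:4 E:2  edges: 0-p->1 2-q->0
final graph: no rule applies after step 2
NF edges: [(0, 1, 'p'), (2, 0, 'q')]

Answer: p:1 q:1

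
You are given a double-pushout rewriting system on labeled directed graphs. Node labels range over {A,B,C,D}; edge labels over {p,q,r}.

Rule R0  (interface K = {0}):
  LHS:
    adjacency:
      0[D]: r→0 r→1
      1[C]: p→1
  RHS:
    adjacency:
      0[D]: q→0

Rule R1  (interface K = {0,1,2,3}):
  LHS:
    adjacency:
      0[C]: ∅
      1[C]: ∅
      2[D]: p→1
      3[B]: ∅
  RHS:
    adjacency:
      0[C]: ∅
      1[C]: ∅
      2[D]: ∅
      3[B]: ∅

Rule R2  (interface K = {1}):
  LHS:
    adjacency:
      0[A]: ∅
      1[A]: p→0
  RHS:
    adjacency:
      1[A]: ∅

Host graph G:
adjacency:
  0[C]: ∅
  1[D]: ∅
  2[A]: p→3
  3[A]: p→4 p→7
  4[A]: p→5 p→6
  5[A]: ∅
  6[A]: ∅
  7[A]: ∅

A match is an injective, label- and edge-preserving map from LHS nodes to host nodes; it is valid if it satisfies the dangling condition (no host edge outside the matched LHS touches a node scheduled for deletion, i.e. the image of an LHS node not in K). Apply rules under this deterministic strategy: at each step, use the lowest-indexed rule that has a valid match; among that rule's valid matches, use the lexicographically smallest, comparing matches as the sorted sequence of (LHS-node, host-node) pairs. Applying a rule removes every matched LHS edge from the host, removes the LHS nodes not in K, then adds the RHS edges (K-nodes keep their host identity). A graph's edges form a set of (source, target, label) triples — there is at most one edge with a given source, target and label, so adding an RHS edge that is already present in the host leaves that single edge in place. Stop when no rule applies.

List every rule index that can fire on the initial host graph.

Answer: [R2]

Derivation:
R0: no valid match — LHS pattern not found
R1: no valid match — LHS pattern not found
R2: 3 valid matches — {0↦5, 1↦4}, {0↦6, 1↦4}, {0↦7, 1↦3}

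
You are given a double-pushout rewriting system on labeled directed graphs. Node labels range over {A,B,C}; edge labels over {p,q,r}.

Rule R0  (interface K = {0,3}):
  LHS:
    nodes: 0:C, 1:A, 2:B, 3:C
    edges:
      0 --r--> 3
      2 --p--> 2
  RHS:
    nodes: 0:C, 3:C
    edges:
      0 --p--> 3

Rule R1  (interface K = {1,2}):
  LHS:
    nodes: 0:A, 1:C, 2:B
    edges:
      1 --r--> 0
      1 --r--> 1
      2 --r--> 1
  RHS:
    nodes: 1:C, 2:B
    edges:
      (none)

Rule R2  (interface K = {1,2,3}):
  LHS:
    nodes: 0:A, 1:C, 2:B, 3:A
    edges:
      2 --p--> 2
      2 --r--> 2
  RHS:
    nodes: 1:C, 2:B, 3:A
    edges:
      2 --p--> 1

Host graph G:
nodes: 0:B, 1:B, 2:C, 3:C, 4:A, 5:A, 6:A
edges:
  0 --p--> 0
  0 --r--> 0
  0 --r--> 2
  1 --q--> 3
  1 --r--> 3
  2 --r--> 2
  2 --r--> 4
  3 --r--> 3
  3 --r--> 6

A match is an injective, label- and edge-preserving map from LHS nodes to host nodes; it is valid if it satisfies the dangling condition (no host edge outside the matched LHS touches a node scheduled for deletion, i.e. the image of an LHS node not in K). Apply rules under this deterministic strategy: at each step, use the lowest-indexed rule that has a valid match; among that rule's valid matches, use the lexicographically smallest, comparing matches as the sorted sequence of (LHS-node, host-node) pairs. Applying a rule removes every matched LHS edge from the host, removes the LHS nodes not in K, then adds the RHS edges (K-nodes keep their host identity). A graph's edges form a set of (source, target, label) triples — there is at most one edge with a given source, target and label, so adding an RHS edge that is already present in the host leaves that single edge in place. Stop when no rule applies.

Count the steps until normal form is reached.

[0] host  ⇒  7 nodes, 9 edges  {0-p->0 0-r->0 0-r->2 1-q->3 1-r->3 2-r->2 2-r->4 3-r->3 3-r->6}
[1] R1 @ {0↦4, 1↦2, 2↦0}  ⇒  6 nodes, 6 edges  {0-p->0 0-r->0 1-q->3 1-r->3 3-r->3 3-r->6}
[2] R1 @ {0↦6, 1↦3, 2↦1}  ⇒  5 nodes, 3 edges  {0-p->0 0-r->0 1-q->3}
final graph: no rule applies after step 2

Answer: 2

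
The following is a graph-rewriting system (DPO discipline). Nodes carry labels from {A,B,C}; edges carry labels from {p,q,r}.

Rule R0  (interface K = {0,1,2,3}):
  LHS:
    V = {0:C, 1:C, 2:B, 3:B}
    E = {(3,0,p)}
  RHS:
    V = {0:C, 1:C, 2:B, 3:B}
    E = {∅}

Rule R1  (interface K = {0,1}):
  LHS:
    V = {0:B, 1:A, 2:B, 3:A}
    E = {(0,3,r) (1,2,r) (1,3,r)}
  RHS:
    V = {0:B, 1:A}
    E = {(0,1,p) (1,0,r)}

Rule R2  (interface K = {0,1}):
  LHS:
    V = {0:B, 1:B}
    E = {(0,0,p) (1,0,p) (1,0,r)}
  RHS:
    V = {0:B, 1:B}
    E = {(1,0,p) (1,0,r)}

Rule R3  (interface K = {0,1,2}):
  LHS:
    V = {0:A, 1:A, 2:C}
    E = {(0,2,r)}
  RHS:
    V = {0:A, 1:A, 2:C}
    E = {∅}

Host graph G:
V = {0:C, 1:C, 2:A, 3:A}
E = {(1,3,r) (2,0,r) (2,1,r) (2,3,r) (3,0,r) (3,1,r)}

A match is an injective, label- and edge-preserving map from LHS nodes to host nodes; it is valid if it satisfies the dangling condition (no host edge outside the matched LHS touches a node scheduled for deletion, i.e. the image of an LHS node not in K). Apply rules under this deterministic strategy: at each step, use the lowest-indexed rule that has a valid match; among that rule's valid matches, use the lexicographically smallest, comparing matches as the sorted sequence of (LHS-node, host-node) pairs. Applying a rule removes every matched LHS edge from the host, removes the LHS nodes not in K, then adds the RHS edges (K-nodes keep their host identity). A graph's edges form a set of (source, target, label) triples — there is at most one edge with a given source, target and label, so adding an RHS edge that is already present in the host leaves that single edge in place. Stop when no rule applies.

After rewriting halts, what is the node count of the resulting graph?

initial: |V|=4 |E|=6  E = 1-r->3 2-r->0 2-r->1 2-r->3 3-r->0 3-r->1
step 1: apply R3 at {0↦2, 1↦3, 2↦0}  → |V|=4 |E|=5  E = 1-r->3 2-r->1 2-r->3 3-r->0 3-r->1
step 2: apply R3 at {0↦2, 1↦3, 2↦1}  → |V|=4 |E|=4  E = 1-r->3 2-r->3 3-r->0 3-r->1
step 3: apply R3 at {0↦3, 1↦2, 2↦0}  → |V|=4 |E|=3  E = 1-r->3 2-r->3 3-r->1
step 4: apply R3 at {0↦3, 1↦2, 2↦1}  → |V|=4 |E|=2  E = 1-r->3 2-r->3
final graph: no rule applies after step 4
NF nodes: {0:C, 1:C, 2:A, 3:A}

Answer: 4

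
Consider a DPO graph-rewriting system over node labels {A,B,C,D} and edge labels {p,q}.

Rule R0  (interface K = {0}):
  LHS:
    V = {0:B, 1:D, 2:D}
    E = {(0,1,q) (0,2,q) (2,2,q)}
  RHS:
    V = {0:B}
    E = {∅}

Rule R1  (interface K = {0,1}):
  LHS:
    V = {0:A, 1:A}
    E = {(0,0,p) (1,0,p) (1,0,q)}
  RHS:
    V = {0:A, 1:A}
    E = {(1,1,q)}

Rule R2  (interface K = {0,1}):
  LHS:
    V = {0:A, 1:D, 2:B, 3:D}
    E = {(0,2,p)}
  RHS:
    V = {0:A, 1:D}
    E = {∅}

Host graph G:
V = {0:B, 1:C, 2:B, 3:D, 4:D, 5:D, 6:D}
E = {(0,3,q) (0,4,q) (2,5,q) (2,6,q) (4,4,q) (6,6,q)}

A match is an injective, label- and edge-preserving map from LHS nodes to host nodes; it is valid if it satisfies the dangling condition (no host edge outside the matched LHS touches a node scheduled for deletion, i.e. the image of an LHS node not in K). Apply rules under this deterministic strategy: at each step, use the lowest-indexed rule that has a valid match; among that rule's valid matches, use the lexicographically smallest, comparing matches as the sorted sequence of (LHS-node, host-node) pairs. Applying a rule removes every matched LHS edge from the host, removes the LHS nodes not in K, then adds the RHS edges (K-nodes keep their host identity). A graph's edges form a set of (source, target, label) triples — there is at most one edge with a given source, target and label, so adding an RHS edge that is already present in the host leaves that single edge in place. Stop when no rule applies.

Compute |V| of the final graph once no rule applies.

Answer: 3

Rewrite trace:
[0] host  ⇒  7 nodes, 6 edges  {0-q->3 0-q->4 2-q->5 2-q->6 4-q->4 6-q->6}
[1] R0 @ {0↦0, 1↦3, 2↦4}  ⇒  5 nodes, 3 edges  {2-q->5 2-q->6 6-q->6}
[2] R0 @ {0↦2, 1↦5, 2↦6}  ⇒  3 nodes, 0 edges  {∅}
final graph: no rule applies after step 2
NF nodes: {0:B, 1:C, 2:B}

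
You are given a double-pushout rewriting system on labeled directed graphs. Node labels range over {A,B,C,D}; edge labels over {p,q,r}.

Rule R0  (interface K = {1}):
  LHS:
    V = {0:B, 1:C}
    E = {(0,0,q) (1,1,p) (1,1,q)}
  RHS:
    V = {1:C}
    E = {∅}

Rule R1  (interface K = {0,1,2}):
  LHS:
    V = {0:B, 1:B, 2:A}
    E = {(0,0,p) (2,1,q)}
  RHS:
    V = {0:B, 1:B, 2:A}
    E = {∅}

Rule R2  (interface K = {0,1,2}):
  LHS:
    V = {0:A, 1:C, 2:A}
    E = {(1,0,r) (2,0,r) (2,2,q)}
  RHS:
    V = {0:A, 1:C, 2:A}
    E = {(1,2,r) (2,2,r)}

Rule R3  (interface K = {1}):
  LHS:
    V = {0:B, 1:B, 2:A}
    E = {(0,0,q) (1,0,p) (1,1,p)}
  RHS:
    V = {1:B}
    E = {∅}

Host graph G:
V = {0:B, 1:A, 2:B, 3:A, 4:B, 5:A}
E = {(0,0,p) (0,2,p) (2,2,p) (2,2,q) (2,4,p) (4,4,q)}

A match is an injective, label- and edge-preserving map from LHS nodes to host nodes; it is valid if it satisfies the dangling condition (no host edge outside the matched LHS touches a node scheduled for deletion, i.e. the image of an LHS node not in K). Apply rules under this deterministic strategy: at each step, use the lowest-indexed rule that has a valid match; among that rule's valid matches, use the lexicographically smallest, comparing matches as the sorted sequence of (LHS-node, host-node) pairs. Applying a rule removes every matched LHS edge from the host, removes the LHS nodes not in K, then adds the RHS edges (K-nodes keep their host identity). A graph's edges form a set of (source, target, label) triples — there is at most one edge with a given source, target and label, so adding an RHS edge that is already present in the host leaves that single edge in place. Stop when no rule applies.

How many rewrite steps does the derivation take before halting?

initial: |V|=6 |E|=6  E = 0-p->0 0-p->2 2-p->2 2-q->2 2-p->4 4-q->4
step 1: apply R3 at {0↦4, 1↦2, 2↦1}  → |V|=4 |E|=3  E = 0-p->0 0-p->2 2-q->2
step 2: apply R3 at {0↦2, 1↦0, 2↦3}  → |V|=2 |E|=0  E = ∅
normal form: no rule applies after step 2

Answer: 2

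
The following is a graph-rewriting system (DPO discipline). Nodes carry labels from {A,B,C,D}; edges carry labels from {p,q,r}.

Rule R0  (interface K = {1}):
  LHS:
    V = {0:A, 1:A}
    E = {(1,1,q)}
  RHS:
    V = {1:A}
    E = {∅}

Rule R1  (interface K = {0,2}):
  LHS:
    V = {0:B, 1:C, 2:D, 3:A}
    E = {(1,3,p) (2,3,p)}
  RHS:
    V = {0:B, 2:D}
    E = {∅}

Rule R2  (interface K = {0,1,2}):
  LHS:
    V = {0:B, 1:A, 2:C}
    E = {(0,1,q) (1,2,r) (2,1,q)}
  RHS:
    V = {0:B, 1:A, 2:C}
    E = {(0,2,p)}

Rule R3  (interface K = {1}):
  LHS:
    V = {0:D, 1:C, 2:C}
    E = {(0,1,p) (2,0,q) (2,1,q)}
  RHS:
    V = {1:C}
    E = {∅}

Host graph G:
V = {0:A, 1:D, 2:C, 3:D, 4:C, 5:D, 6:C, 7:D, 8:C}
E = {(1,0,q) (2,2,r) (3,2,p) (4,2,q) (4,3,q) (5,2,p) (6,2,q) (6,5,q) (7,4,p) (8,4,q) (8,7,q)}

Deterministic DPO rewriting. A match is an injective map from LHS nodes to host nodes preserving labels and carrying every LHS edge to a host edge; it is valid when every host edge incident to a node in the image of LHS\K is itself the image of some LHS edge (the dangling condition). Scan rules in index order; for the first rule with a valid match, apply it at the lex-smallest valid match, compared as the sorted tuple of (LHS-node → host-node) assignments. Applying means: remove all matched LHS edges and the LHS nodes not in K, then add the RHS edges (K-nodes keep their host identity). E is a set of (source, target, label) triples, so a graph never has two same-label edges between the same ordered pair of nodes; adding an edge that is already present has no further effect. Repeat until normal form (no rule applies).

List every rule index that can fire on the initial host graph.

Answer: [R3]

Rewrite trace:
R0: no valid match — LHS pattern not found
R1: no valid match — LHS pattern not found
R2: no valid match — LHS pattern not found
R3: 2 valid matches — {0↦5, 1↦2, 2↦6}, {0↦7, 1↦4, 2↦8}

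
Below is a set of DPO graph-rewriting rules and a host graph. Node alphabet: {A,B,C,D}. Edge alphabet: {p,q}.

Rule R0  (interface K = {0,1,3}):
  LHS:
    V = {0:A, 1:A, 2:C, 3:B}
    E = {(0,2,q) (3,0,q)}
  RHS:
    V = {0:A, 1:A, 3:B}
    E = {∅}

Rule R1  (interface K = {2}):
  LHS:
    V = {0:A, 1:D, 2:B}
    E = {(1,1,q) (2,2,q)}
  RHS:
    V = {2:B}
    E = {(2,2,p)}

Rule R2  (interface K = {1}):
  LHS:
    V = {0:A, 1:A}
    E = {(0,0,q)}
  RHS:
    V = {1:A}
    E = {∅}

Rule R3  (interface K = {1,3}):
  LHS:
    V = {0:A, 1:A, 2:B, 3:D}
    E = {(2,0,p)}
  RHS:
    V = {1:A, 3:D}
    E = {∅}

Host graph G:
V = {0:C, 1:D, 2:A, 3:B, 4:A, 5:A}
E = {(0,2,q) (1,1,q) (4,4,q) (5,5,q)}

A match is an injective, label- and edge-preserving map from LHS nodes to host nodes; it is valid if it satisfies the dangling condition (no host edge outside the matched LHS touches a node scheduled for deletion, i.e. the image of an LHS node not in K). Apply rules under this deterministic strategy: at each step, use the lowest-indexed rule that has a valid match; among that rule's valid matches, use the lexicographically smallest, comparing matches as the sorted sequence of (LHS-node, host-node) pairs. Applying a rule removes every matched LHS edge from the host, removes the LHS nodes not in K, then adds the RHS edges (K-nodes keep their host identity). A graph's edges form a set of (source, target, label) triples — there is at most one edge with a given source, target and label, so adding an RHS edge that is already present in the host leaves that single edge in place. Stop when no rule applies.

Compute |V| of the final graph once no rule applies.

Answer: 4

Rewrite trace:
initial: |V|=6 |E|=4  E = 0-q->2 1-q->1 4-q->4 5-q->5
step 1: apply R2 at {0↦4, 1↦2}  → |V|=5 |E|=3  E = 0-q->2 1-q->1 5-q->5
step 2: apply R2 at {0↦5, 1↦2}  → |V|=4 |E|=2  E = 0-q->2 1-q->1
normal form: no rule applies after step 2
NF nodes: {0:C, 1:D, 2:A, 3:B}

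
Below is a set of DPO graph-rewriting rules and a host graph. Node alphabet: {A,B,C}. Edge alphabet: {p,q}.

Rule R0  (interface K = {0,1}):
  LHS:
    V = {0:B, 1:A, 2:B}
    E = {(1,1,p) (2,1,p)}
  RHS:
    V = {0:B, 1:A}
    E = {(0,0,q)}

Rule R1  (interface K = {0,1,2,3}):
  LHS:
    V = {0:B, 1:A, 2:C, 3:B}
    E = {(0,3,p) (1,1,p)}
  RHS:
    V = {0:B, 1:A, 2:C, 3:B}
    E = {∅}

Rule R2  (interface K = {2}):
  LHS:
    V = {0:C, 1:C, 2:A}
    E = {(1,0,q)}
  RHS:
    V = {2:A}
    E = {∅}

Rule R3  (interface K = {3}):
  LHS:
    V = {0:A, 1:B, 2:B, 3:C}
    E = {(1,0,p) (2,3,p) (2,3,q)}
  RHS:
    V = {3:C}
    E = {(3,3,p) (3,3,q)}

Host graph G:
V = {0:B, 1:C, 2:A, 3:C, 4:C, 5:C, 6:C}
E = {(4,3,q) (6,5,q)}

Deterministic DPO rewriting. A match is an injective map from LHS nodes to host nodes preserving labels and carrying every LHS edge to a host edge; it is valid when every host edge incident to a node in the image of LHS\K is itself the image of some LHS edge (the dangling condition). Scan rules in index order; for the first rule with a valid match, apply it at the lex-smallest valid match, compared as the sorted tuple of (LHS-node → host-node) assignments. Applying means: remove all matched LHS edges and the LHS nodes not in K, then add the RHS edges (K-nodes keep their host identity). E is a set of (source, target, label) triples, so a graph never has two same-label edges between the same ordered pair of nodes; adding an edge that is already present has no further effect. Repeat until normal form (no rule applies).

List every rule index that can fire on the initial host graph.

Answer: [R2]

Derivation:
R0: no valid match — LHS pattern not found
R1: no valid match — LHS pattern not found
R2: 2 valid matches — {0↦3, 1↦4, 2↦2}, {0↦5, 1↦6, 2↦2}
R3: no valid match — LHS pattern not found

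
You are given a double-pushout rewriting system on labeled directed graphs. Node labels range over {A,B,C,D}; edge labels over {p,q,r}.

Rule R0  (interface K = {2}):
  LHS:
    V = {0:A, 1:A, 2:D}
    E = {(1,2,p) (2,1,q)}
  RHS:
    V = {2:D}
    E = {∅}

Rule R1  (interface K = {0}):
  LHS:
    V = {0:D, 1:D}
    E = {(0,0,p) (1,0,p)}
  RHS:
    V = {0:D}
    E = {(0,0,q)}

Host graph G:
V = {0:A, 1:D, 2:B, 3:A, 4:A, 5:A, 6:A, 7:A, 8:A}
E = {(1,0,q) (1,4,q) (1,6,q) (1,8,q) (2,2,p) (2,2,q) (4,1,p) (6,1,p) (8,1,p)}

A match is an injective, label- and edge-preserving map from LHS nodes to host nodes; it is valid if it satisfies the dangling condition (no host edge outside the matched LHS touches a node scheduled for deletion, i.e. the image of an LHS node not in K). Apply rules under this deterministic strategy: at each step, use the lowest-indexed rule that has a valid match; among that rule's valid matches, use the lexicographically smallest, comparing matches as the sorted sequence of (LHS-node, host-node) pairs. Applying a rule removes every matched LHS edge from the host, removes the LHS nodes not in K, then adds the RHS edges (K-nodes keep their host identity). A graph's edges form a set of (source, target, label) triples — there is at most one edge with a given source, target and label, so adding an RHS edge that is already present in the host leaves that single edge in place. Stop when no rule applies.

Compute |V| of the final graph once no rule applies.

start.  V:9 E:9  edges: 1-q->0 1-q->4 1-q->6 1-q->8 2-p->2 2-q->2 4-p->1 6-p->1 8-p->1
1. fire R0 via {0↦3, 1↦4, 2↦1}  →  V:7 E:7  edges: 1-q->0 1-q->6 1-q->8 2-p->2 2-q->2 6-p->1 8-p->1
2. fire R0 via {0↦5, 1↦6, 2↦1}  →  V:5 E:5  edges: 1-q->0 1-q->8 2-p->2 2-q->2 8-p->1
3. fire R0 via {0↦7, 1↦8, 2↦1}  →  V:3 E:3  edges: 1-q->0 2-p->2 2-q->2
normal form: no rule applies after step 3
NF nodes: {0:A, 1:D, 2:B}

Answer: 3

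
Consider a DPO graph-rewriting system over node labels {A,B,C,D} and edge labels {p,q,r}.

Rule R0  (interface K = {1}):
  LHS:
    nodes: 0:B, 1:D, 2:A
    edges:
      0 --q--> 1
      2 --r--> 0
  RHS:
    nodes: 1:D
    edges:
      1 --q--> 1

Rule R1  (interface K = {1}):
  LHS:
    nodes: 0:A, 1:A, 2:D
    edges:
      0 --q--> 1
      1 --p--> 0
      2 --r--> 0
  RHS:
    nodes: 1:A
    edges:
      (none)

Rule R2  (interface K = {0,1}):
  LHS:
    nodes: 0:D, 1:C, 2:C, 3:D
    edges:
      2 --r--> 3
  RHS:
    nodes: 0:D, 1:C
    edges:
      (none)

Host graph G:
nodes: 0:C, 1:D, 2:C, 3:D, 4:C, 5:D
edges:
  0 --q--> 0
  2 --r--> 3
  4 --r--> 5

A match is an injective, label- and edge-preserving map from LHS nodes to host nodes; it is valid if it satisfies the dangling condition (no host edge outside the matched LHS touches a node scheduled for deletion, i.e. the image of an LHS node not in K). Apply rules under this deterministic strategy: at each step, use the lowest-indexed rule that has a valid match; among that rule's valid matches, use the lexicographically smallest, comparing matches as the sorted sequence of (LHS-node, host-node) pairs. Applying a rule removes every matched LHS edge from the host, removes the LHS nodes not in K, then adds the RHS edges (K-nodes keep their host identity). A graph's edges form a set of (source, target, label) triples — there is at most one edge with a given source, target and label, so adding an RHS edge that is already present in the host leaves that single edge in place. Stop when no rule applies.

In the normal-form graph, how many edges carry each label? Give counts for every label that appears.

Answer: q:1

Derivation:
start.  V:6 E:3  edges: 0-q->0 2-r->3 4-r->5
1. fire R2 via {0↦1, 1↦0, 2↦2, 3↦3}  →  V:4 E:2  edges: 0-q->0 4-r->5
2. fire R2 via {0↦1, 1↦0, 2↦4, 3↦5}  →  V:2 E:1  edges: 0-q->0
halt: no rule applies after step 2
NF edges: [(0, 0, 'q')]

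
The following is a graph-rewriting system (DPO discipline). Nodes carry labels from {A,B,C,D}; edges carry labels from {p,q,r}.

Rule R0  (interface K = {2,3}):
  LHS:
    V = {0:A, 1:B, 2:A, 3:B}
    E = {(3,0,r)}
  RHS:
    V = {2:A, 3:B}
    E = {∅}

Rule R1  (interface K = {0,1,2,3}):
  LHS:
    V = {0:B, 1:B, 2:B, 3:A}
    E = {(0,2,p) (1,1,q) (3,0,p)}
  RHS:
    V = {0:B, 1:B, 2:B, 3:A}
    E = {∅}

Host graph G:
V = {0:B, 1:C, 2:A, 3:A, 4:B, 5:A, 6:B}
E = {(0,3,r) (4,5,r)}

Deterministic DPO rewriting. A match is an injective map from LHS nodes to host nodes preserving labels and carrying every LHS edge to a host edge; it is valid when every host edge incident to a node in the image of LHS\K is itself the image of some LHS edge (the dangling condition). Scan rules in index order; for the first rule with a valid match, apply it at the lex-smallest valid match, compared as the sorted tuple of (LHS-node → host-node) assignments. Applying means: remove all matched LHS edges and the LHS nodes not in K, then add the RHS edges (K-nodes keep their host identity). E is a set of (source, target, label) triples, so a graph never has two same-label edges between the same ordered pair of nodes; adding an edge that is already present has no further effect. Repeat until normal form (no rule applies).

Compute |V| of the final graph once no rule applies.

Answer: 3

Derivation:
initial: |V|=7 |E|=2  E = 0-r->3 4-r->5
step 1: apply R0 at {0↦3, 1↦6, 2↦2, 3↦0}  → |V|=5 |E|=1  E = 4-r->5
step 2: apply R0 at {0↦5, 1↦0, 2↦2, 3↦4}  → |V|=3 |E|=0  E = ∅
halt: no rule applies after step 2
NF nodes: {1:C, 2:A, 4:B}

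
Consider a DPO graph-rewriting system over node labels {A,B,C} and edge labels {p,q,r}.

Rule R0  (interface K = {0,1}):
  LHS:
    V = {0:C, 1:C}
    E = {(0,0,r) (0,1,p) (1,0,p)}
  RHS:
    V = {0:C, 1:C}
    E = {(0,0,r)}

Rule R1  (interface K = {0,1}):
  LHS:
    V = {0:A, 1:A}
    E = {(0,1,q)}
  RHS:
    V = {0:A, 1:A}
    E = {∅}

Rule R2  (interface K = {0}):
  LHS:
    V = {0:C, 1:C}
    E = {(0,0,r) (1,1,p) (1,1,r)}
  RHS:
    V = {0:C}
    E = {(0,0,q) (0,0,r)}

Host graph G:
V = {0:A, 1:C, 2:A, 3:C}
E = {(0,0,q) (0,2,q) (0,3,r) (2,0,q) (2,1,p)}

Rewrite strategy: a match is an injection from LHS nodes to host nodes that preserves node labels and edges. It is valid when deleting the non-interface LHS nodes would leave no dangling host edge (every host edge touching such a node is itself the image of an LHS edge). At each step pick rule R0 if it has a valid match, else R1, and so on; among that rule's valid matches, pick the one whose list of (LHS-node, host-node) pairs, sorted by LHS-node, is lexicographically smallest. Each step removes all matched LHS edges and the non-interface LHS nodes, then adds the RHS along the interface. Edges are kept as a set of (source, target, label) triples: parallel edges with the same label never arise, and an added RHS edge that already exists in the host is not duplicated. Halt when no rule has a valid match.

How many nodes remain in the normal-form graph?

[0] host  ⇒  4 nodes, 5 edges  {0-q->0 0-q->2 0-r->3 2-q->0 2-p->1}
[1] R1 @ {0↦0, 1↦2}  ⇒  4 nodes, 4 edges  {0-q->0 0-r->3 2-q->0 2-p->1}
[2] R1 @ {0↦2, 1↦0}  ⇒  4 nodes, 3 edges  {0-q->0 0-r->3 2-p->1}
normal form: no rule applies after step 2
NF nodes: {0:A, 1:C, 2:A, 3:C}

Answer: 4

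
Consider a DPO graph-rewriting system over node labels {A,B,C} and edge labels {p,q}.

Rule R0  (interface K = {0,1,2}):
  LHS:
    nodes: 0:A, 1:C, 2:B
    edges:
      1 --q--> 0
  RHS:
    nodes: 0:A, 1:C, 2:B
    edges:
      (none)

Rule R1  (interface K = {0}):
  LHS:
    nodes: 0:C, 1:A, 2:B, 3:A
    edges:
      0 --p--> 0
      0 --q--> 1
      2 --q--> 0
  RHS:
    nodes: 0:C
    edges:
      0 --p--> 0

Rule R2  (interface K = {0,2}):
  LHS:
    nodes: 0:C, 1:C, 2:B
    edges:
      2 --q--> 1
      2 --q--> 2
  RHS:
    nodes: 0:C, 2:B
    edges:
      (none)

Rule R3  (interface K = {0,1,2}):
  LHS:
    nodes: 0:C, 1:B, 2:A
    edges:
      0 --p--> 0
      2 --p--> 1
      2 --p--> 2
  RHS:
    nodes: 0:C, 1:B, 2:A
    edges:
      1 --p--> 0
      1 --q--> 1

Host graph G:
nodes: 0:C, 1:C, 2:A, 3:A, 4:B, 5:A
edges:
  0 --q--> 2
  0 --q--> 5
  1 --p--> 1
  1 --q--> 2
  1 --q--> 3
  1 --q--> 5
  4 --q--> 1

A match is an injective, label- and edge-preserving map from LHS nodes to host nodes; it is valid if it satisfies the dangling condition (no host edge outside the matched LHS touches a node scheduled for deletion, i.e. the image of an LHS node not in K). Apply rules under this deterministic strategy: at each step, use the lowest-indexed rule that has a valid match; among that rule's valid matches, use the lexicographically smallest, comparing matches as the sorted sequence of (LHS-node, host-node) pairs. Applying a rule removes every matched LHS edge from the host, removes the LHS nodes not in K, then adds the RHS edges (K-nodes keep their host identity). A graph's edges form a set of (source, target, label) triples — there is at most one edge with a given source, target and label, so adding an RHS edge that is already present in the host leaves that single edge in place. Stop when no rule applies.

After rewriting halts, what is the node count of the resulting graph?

Answer: 6

Steps:
[0] host  ⇒  6 nodes, 7 edges  {0-q->2 0-q->5 1-p->1 1-q->2 1-q->3 1-q->5 4-q->1}
[1] R0 @ {0↦2, 1↦0, 2↦4}  ⇒  6 nodes, 6 edges  {0-q->5 1-p->1 1-q->2 1-q->3 1-q->5 4-q->1}
[2] R0 @ {0↦2, 1↦1, 2↦4}  ⇒  6 nodes, 5 edges  {0-q->5 1-p->1 1-q->3 1-q->5 4-q->1}
[3] R0 @ {0↦3, 1↦1, 2↦4}  ⇒  6 nodes, 4 edges  {0-q->5 1-p->1 1-q->5 4-q->1}
[4] R0 @ {0↦5, 1↦0, 2↦4}  ⇒  6 nodes, 3 edges  {1-p->1 1-q->5 4-q->1}
[5] R0 @ {0↦5, 1↦1, 2↦4}  ⇒  6 nodes, 2 edges  {1-p->1 4-q->1}
final graph: no rule applies after step 5
NF nodes: {0:C, 1:C, 2:A, 3:A, 4:B, 5:A}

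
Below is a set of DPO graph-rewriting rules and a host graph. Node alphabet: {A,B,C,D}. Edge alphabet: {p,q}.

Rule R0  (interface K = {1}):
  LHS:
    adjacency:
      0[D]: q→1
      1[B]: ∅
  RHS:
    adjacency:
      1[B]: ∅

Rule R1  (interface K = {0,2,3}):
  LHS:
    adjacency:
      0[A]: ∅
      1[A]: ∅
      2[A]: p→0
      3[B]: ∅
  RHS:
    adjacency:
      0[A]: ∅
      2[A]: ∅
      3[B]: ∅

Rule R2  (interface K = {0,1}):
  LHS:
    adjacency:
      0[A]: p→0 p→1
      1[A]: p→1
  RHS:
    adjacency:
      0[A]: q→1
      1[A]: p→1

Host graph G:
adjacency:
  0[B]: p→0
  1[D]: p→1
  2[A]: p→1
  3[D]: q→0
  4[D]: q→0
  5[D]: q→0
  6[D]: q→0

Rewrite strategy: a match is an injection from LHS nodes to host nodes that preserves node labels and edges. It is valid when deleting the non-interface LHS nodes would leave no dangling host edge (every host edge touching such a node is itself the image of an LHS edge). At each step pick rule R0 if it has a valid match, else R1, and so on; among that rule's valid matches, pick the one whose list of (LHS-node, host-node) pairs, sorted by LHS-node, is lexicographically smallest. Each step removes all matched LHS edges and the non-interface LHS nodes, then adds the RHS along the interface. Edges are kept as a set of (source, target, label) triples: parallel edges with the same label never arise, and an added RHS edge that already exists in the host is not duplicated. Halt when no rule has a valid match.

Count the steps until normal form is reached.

Answer: 4

Derivation:
initial: |V|=7 |E|=7  E = 0-p->0 1-p->1 2-p->1 3-q->0 4-q->0 5-q->0 6-q->0
step 1: apply R0 at {0↦3, 1↦0}  → |V|=6 |E|=6  E = 0-p->0 1-p->1 2-p->1 4-q->0 5-q->0 6-q->0
step 2: apply R0 at {0↦4, 1↦0}  → |V|=5 |E|=5  E = 0-p->0 1-p->1 2-p->1 5-q->0 6-q->0
step 3: apply R0 at {0↦5, 1↦0}  → |V|=4 |E|=4  E = 0-p->0 1-p->1 2-p->1 6-q->0
step 4: apply R0 at {0↦6, 1↦0}  → |V|=3 |E|=3  E = 0-p->0 1-p->1 2-p->1
final graph: no rule applies after step 4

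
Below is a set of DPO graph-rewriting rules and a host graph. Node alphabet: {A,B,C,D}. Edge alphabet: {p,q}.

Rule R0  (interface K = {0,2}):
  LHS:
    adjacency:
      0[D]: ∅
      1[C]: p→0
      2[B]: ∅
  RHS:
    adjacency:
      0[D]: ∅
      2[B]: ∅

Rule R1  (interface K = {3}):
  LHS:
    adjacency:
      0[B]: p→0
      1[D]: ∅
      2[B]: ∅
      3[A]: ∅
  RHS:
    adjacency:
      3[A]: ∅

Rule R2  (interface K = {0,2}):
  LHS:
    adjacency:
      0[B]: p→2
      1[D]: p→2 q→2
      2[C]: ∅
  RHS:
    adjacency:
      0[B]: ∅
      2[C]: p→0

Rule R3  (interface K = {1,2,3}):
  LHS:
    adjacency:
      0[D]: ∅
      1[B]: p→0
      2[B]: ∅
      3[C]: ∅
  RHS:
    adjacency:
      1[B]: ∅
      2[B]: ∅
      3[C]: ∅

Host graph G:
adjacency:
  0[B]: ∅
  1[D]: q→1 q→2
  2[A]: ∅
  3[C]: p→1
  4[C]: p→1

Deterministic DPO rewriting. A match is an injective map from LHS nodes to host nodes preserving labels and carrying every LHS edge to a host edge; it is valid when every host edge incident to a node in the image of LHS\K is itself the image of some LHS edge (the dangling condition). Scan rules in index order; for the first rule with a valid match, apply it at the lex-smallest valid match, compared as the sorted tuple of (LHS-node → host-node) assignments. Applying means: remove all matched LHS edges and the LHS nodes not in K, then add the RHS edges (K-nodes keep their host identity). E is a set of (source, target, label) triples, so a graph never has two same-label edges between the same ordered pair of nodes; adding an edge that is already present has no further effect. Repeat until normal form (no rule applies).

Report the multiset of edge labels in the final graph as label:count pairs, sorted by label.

Answer: q:2

Steps:
start.  V:5 E:4  edges: 1-q->1 1-q->2 3-p->1 4-p->1
1. fire R0 via {0↦1, 1↦3, 2↦0}  →  V:4 E:3  edges: 1-q->1 1-q->2 4-p->1
2. fire R0 via {0↦1, 1↦4, 2↦0}  →  V:3 E:2  edges: 1-q->1 1-q->2
final graph: no rule applies after step 2
NF edges: [(1, 1, 'q'), (1, 2, 'q')]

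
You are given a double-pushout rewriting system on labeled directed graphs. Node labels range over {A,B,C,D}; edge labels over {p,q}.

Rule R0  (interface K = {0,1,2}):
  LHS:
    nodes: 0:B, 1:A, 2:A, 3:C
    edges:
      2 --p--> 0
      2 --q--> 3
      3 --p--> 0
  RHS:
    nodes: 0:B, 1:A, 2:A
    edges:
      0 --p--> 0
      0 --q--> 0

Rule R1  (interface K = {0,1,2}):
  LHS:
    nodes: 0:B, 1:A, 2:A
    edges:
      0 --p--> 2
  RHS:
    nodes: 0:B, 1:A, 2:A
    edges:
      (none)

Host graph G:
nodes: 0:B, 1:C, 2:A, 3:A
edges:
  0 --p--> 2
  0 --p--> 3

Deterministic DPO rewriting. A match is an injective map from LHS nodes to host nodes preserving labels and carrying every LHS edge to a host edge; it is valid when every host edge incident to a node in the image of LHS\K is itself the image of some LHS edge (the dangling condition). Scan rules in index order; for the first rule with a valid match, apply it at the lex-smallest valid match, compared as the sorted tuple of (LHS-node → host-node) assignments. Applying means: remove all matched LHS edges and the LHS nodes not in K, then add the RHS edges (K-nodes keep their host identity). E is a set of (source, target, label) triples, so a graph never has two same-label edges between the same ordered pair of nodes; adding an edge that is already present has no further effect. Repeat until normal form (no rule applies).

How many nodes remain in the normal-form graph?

Answer: 4

Rewrite trace:
initial: |V|=4 |E|=2  E = 0-p->2 0-p->3
step 1: apply R1 at {0↦0, 1↦2, 2↦3}  → |V|=4 |E|=1  E = 0-p->2
step 2: apply R1 at {0↦0, 1↦3, 2↦2}  → |V|=4 |E|=0  E = ∅
final graph: no rule applies after step 2
NF nodes: {0:B, 1:C, 2:A, 3:A}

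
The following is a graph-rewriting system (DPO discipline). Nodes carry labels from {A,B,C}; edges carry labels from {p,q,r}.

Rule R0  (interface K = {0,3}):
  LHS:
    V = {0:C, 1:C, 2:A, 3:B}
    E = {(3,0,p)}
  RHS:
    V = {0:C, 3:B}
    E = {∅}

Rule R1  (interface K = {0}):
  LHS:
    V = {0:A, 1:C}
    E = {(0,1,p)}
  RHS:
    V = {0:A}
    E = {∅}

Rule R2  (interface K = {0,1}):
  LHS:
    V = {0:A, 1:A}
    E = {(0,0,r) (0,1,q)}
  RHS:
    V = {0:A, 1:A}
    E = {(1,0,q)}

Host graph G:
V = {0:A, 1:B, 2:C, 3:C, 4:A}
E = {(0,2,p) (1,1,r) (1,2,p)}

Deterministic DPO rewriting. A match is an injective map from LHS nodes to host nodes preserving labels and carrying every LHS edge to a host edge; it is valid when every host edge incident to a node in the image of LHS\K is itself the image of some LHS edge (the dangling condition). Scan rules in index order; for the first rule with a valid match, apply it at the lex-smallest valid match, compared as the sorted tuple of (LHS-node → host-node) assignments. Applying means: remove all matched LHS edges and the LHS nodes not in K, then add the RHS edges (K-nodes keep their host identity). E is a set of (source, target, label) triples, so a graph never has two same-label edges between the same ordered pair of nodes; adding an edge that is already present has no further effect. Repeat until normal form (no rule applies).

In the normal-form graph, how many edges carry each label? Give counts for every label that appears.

initial: |V|=5 |E|=3  E = 0-p->2 1-r->1 1-p->2
step 1: apply R0 at {0↦2, 1↦3, 2↦4, 3↦1}  → |V|=3 |E|=2  E = 0-p->2 1-r->1
step 2: apply R1 at {0↦0, 1↦2}  → |V|=2 |E|=1  E = 1-r->1
final graph: no rule applies after step 2
NF edges: [(1, 1, 'r')]

Answer: r:1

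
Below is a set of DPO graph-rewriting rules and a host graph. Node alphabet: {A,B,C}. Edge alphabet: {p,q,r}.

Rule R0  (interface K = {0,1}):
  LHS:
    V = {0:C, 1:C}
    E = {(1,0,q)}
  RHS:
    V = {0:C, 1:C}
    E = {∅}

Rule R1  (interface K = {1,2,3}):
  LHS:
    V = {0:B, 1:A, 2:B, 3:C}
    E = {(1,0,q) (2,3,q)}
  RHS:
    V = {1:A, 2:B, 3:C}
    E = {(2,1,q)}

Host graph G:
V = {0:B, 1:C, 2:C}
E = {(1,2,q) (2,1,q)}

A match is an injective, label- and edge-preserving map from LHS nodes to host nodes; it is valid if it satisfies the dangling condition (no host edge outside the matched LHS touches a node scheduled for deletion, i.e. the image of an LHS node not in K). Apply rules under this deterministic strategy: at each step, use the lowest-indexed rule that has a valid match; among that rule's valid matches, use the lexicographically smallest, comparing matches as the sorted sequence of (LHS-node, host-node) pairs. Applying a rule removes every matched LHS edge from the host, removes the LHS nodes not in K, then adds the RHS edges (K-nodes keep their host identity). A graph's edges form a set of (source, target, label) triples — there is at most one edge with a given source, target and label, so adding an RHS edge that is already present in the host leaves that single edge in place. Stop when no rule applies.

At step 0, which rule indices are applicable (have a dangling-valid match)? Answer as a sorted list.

Answer: [R0]

Derivation:
R0: 2 valid matches — {0↦1, 1↦2}, {0↦2, 1↦1}
R1: no valid match — LHS pattern not found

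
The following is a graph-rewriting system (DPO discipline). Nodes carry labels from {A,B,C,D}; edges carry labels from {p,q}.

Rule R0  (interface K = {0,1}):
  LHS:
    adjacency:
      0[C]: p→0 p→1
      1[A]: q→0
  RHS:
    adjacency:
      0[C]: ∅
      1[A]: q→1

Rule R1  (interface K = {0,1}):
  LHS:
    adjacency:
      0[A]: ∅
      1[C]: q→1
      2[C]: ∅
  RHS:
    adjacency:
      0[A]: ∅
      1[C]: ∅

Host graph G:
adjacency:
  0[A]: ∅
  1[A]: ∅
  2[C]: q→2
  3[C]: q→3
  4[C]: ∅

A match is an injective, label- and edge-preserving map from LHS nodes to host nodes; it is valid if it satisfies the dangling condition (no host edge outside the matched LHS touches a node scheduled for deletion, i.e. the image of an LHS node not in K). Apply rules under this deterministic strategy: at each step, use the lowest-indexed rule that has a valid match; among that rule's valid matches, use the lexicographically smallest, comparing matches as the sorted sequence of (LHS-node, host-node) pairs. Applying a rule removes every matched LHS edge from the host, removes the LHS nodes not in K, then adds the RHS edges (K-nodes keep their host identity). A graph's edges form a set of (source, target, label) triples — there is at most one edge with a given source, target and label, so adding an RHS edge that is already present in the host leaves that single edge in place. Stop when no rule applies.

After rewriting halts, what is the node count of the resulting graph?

start.  V:5 E:2  edges: 2-q->2 3-q->3
1. fire R1 via {0↦0, 1↦2, 2↦4}  →  V:4 E:1  edges: 3-q->3
2. fire R1 via {0↦0, 1↦3, 2↦2}  →  V:3 E:0  edges: ∅
halt: no rule applies after step 2
NF nodes: {0:A, 1:A, 3:C}

Answer: 3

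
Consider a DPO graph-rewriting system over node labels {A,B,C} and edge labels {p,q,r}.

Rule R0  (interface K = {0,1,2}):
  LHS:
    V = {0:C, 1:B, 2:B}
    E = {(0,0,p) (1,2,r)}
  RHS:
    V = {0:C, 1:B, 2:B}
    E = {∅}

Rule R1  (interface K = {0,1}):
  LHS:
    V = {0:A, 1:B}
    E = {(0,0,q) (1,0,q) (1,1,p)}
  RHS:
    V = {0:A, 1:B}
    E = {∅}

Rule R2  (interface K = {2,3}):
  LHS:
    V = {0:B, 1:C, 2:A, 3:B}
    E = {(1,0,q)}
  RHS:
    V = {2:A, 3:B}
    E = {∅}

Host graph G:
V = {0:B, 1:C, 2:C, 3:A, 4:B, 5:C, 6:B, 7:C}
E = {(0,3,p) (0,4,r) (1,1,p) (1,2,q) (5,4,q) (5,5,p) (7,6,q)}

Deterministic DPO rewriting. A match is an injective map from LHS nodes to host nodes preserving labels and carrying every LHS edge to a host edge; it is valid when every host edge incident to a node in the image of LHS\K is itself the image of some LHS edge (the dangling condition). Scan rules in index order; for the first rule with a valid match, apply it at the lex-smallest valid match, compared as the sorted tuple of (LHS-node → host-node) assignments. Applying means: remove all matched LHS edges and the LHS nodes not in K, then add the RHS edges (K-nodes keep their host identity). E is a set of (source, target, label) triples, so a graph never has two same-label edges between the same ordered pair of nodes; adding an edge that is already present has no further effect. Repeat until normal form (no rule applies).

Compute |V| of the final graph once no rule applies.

Answer: 6

Steps:
initial: |V|=8 |E|=7  E = 0-p->3 0-r->4 1-p->1 1-q->2 5-q->4 5-p->5 7-q->6
step 1: apply R0 at {0↦1, 1↦0, 2↦4}  → |V|=8 |E|=5  E = 0-p->3 1-q->2 5-q->4 5-p->5 7-q->6
step 2: apply R2 at {0↦6, 1↦7, 2↦3, 3↦0}  → |V|=6 |E|=4  E = 0-p->3 1-q->2 5-q->4 5-p->5
halt: no rule applies after step 2
NF nodes: {0:B, 1:C, 2:C, 3:A, 4:B, 5:C}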